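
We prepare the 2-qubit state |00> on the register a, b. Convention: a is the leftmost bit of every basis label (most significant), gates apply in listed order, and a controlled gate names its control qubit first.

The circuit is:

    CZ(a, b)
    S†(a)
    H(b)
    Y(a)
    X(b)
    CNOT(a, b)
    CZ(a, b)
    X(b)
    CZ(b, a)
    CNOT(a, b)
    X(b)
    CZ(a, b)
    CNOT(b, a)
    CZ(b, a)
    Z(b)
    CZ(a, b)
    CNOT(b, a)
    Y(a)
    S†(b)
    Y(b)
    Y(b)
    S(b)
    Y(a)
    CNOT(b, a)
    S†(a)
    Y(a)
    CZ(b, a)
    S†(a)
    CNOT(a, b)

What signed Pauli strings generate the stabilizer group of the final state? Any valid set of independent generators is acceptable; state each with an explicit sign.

One valid set of independent stabilizer generators is +XI, +IZ (any independent generating set of the same group is equally correct).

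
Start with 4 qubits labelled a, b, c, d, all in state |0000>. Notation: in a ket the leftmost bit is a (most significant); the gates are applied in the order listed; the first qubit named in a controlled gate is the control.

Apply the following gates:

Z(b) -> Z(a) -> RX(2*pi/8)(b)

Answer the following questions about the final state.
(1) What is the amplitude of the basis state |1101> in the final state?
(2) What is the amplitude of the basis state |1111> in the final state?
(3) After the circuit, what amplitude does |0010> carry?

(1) The amplitude on |1101> is 0.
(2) The amplitude on |1111> is 0.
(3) The final state's coefficient on |0010> equals 0.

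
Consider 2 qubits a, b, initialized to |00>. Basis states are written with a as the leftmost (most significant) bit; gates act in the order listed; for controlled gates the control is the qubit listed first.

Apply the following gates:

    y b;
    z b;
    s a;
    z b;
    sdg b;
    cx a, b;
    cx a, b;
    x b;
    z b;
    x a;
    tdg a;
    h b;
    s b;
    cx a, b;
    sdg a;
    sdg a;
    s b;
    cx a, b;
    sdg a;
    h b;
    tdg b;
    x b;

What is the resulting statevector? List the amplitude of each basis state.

The resulting statevector has amplitude exp(3*I*pi/4) on |11>, and 0 on every other basis state.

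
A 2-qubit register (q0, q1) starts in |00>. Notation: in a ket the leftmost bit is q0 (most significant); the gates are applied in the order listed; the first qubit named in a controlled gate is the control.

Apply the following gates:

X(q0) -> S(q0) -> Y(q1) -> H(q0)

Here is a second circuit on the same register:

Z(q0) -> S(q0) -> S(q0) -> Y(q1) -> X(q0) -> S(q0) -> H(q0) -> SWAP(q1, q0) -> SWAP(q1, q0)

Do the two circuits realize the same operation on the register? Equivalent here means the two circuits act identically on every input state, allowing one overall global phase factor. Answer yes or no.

Yes, they are equivalent — the unitaries differ by at most a global phase.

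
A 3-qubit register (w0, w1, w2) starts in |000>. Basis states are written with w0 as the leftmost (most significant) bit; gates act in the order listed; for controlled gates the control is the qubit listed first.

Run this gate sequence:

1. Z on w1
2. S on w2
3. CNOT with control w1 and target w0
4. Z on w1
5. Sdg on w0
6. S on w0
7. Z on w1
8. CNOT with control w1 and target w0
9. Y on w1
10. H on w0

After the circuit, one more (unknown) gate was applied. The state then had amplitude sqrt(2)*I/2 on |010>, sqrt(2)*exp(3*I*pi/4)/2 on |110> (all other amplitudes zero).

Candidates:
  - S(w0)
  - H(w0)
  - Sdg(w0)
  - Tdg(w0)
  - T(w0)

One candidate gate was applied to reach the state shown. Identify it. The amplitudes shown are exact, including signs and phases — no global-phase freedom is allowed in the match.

It was T(w0) that produced the state shown. Key observation: the block from step 3 through step 8 cancels to the identity and can be dropped.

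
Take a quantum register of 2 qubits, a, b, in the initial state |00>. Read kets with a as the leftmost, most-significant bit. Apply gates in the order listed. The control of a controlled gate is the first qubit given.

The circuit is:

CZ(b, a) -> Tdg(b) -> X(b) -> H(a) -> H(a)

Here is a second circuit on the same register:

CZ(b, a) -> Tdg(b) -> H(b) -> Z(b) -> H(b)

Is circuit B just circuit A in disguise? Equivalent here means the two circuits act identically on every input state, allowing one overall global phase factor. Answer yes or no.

Yes: on every input state the two circuits agree up to one overall phase factor.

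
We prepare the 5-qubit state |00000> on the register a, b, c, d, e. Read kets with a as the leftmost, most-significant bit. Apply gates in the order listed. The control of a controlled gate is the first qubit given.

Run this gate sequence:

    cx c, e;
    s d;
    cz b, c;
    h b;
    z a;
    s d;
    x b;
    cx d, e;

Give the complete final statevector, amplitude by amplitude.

After the circuit, the state carries amplitude sqrt(2)/2 on |00000>, sqrt(2)/2 on |01000>, and 0 on every other basis state.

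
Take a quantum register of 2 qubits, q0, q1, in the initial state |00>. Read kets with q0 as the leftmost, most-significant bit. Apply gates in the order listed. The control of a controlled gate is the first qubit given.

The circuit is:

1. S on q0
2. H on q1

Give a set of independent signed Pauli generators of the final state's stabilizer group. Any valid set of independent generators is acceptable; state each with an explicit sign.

The final state is stabilized by the group generated by +IX, +ZI; other independent generating sets are equally valid.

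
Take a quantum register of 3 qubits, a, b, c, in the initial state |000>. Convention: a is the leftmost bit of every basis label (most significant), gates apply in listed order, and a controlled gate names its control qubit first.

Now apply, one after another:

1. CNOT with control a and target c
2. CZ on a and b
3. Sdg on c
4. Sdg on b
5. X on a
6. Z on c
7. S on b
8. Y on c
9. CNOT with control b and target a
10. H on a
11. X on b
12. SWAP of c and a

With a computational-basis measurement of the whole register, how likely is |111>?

The probability of measuring |111> is 1/2.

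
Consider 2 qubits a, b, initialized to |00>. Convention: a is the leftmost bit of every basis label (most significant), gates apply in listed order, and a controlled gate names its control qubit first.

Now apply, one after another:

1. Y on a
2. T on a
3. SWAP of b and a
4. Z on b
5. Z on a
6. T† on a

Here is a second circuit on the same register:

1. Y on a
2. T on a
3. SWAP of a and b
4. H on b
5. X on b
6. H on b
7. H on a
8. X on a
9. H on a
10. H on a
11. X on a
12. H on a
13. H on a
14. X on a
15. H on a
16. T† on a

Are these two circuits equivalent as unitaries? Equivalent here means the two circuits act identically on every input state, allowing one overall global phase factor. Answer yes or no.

Yes: on every input state the two circuits agree up to one overall phase factor.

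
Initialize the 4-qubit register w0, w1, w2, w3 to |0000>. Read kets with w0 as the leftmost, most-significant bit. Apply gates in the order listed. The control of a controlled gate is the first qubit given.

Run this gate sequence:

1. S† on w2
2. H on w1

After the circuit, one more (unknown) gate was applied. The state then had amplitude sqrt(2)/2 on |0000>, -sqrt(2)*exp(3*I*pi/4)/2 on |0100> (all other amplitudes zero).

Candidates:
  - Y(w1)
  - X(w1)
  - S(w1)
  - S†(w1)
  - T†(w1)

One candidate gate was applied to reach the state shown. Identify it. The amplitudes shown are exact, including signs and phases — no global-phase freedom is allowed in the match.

The applied gate was T†(w1).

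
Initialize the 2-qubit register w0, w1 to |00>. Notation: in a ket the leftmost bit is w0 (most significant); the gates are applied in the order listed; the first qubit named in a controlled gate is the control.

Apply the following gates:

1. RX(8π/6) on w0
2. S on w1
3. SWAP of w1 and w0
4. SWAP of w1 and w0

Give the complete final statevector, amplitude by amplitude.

The final amplitudes are -1/2 on |00>, 0 on |01>, -sqrt(3)*I/2 on |10>, 0 on |11>.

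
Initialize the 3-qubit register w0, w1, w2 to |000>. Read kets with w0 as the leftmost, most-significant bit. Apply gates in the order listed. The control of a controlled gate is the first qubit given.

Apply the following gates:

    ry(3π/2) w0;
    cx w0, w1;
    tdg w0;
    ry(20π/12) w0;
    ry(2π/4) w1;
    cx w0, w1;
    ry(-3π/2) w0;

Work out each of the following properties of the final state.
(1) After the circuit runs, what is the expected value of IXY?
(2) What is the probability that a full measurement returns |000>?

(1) The expectation value of IXY is 0.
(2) Outcome |000> occurs with probability sqrt(6)/16 + sqrt(2)/8 + sqrt(3)/8 + 1/4.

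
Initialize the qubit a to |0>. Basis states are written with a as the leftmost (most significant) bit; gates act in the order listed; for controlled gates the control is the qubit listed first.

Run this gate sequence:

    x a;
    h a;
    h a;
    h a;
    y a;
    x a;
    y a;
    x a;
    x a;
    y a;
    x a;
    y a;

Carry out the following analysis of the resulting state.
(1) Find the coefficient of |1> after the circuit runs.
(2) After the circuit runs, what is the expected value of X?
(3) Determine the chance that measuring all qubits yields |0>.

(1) The amplitude on |1> is -sqrt(2)/2. Key observation: the block from step 5 through step 12 cancels to the identity and can be dropped.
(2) In the final state, X has expectation -1.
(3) The probability of measuring |0> is 1/2.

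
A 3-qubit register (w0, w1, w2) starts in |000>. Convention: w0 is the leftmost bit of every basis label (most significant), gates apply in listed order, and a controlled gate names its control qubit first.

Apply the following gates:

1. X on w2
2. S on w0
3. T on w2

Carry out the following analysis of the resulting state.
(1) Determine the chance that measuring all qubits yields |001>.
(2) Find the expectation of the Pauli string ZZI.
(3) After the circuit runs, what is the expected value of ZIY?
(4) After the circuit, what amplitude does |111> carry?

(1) Outcome |001> occurs with probability 1.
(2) The expectation value of ZZI is 1.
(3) The observable ZIY averages to 0.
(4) The amplitude on |111> is 0.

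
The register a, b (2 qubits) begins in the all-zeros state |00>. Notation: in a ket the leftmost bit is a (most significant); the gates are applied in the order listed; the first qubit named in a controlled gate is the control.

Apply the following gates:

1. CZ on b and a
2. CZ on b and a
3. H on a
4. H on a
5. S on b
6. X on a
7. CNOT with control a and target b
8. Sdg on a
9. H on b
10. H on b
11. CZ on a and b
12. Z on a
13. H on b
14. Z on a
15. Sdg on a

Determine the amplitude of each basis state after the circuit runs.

After the circuit, the state carries amplitude 0 on |00>, 0 on |01>, sqrt(2)/2 on |10>, -sqrt(2)/2 on |11>.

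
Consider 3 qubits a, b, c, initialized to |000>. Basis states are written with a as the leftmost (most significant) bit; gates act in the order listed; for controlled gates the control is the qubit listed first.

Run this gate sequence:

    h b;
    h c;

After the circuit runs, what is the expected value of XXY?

In the final state, XXY has expectation 0.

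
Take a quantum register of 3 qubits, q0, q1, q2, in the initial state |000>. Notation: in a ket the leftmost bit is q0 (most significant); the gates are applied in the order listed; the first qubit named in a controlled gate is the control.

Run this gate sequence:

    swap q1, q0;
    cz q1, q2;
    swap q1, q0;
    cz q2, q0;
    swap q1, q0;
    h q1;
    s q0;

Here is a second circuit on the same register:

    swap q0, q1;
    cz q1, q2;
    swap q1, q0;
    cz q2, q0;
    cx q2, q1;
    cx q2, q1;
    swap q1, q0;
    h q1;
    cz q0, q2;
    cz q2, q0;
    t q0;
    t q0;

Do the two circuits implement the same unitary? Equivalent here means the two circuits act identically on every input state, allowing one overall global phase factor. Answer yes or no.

Yes — the two circuits implement the same unitary up to a global phase.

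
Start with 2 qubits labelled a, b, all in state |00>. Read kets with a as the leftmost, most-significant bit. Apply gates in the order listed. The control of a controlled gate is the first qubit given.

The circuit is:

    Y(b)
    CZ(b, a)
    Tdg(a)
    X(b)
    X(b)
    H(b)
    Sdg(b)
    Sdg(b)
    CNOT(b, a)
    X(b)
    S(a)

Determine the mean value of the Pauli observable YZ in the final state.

The expectation value of YZ is 0. Key observation: the block from step 4 through step 5 cancels to the identity and can be dropped.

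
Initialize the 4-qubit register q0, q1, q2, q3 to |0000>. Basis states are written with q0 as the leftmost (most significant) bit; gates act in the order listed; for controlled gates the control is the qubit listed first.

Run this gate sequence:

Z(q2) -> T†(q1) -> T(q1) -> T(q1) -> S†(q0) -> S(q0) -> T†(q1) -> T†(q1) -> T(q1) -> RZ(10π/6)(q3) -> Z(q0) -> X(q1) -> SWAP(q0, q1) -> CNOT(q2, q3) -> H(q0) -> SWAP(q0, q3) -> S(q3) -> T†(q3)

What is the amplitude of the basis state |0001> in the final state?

|0001> carries amplitude sqrt(2)*exp(5*I*pi/12)/2 in the final state. Key observation: gates 2-9 undo each other exactly, leaving only the rest of the circuit to track.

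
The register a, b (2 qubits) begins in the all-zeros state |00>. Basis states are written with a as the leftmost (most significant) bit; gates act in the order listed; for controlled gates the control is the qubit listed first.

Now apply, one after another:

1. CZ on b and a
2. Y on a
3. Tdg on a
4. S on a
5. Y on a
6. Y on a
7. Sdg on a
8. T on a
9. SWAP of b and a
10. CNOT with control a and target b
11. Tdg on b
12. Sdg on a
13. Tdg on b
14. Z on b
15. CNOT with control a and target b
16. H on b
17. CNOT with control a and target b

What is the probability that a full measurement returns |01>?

Outcome |01> occurs with probability 1/2. Key observation: the block from step 3 through step 8 cancels to the identity and can be dropped.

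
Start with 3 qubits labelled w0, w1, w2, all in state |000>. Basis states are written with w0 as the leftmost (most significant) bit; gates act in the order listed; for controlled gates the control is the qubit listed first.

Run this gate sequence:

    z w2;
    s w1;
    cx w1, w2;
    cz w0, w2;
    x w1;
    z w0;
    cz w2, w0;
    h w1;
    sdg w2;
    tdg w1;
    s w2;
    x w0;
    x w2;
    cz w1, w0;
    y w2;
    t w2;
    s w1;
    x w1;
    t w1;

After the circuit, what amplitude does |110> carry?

The amplitude on |110> is -sqrt(2)*exp(3*I*pi/4)/2.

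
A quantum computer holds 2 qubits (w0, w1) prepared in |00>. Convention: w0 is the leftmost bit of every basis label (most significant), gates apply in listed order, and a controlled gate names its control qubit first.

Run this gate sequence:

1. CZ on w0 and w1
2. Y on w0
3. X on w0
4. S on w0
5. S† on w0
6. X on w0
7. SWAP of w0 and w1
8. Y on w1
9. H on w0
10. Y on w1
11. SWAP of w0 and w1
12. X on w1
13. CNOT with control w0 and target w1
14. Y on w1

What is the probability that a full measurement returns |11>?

Outcome |11> occurs with probability 1/2. Key observation: the block from step 3 through step 6 cancels to the identity and can be dropped.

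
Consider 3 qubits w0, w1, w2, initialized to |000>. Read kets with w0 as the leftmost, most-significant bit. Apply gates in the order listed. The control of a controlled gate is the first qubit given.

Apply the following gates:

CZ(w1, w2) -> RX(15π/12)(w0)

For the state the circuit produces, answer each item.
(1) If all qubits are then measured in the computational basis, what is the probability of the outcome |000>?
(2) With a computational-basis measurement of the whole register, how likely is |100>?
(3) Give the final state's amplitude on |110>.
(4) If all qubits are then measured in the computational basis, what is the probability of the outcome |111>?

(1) The probability of measuring |000> is 1/2 - sqrt(2)/4.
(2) A full measurement returns |100> with probability sqrt(2)/4 + 1/2.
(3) The amplitude on |110> is 0.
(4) A full measurement returns |111> with probability 0.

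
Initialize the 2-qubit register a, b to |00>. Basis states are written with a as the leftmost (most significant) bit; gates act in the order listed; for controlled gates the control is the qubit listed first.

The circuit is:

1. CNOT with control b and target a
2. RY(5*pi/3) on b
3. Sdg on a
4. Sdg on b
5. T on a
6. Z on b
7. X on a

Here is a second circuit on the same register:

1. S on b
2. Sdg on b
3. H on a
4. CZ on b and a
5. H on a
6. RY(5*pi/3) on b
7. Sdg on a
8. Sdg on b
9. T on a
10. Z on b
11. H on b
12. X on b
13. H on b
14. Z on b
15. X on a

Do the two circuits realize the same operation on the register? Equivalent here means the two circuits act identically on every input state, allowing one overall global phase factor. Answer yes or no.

Yes, they are equivalent — the unitaries differ by at most a global phase.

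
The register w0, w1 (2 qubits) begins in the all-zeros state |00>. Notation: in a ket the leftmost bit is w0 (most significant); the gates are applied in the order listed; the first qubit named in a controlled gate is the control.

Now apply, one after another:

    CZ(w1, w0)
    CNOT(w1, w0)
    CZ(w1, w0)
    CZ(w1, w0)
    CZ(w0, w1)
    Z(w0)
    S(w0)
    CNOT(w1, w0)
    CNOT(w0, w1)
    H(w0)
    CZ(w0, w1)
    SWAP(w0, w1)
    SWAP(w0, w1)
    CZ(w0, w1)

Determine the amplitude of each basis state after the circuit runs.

The resulting statevector has amplitude sqrt(2)/2 on |00>, 0 on |01>, sqrt(2)/2 on |10>, 0 on |11>. Key observation: gates 11-14 undo each other exactly, leaving only the rest of the circuit to track.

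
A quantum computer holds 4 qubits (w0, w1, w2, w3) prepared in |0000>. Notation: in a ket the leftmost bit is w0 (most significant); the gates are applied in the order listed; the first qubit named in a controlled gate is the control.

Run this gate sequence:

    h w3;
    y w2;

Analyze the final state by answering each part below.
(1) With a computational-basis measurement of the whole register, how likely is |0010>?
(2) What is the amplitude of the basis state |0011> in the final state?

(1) Outcome |0010> occurs with probability 1/2.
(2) |0011> carries amplitude sqrt(2)*I/2 in the final state.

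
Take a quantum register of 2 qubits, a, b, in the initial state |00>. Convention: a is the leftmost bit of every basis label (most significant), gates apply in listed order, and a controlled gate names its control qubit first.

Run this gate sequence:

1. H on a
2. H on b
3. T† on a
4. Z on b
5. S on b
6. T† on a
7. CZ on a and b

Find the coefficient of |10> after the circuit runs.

|10> carries amplitude -I/2 in the final state.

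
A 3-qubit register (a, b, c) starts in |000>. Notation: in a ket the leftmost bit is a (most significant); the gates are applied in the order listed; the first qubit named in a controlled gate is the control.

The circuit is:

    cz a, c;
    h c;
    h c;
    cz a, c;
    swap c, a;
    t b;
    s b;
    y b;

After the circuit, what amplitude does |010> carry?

The amplitude on |010> is I. Key observation: gates 1-4 undo each other exactly, leaving only the rest of the circuit to track.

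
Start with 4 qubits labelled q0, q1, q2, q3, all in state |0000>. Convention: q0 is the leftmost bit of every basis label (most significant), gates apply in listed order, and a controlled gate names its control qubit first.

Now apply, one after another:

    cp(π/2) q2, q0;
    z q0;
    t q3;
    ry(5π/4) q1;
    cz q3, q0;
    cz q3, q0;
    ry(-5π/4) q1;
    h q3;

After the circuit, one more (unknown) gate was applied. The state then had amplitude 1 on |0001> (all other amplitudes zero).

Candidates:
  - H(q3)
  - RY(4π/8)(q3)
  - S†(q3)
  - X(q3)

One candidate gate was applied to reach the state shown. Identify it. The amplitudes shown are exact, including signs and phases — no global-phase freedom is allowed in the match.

The applied gate was RY(4π/8)(q3). Key observation: the block from step 4 through step 7 cancels to the identity and can be dropped.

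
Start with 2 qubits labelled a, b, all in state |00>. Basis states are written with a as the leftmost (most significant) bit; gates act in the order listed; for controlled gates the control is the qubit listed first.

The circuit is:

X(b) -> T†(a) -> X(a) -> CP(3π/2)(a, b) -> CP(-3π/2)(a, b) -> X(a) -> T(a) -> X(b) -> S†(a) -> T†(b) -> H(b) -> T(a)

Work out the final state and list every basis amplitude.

The resulting statevector has amplitude sqrt(2)/2 on |00>, sqrt(2)/2 on |01>, 0 on |10>, 0 on |11>. Key observation: the block from step 1 through step 8 cancels to the identity and can be dropped.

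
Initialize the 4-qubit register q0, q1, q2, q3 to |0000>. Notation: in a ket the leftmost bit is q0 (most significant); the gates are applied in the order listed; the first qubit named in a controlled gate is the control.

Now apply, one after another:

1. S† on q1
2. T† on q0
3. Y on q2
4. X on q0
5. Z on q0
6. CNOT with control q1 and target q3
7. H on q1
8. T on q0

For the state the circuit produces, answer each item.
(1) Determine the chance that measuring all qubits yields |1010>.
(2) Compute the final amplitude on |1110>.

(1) A full measurement returns |1010> with probability 1/2.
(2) The final state's coefficient on |1110> equals -sqrt(2)*exp(3*I*pi/4)/2.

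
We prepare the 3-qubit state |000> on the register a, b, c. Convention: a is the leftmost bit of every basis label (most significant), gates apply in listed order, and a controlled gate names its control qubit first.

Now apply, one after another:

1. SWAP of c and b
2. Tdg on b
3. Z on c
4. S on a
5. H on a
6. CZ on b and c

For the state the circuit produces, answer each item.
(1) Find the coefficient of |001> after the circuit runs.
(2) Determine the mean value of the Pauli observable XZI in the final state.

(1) |001> carries amplitude 0 in the final state.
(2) The observable XZI averages to 1.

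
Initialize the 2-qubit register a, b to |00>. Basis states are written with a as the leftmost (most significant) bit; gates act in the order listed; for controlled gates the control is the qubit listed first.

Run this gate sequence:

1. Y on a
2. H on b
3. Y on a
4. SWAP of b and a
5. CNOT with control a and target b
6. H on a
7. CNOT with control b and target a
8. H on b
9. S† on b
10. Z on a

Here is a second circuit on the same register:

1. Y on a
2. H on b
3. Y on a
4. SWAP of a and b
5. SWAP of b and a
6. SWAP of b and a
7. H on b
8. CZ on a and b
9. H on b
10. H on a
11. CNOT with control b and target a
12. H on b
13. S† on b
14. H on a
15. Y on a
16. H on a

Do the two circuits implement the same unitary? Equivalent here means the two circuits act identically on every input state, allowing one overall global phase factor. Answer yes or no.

No, they are not equivalent — no single phase factor reconciles the two unitaries.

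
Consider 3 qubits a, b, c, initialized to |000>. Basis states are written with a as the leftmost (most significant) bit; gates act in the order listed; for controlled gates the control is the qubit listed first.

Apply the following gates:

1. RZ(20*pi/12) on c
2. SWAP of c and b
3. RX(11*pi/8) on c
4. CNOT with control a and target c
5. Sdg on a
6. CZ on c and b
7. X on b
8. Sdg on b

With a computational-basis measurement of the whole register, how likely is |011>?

Outcome |011> occurs with probability sin(5*pi/16)**2.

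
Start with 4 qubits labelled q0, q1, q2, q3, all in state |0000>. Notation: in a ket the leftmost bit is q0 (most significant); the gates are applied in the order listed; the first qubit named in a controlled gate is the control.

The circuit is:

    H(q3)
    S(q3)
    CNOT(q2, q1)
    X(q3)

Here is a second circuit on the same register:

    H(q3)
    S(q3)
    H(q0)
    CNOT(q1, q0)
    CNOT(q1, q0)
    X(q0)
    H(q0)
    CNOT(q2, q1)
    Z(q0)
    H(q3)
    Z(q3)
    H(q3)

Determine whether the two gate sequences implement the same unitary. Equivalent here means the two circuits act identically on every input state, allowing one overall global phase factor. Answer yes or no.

Yes — the two circuits implement the same unitary up to a global phase.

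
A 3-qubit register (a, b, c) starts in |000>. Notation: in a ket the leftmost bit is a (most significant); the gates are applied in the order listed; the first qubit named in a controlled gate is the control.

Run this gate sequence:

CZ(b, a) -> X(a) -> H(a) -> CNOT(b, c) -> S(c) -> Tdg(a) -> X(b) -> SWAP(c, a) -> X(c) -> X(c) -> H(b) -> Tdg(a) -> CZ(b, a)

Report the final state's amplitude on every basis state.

The final amplitudes are 1/2 on |000>, exp(3*I*pi/4)/2 on |001>, -1/2 on |010>, -exp(3*I*pi/4)/2 on |011>, 0 on |100>, 0 on |101>, 0 on |110>, 0 on |111>. Key observation: the block from step 9 through step 10 cancels to the identity and can be dropped.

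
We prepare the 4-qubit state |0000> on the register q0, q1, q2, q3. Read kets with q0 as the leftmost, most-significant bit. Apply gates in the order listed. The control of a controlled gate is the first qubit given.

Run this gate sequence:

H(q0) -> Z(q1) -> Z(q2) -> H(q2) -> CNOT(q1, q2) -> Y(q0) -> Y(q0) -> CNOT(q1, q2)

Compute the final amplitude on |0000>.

The amplitude on |0000> is 1/2. Key observation: gates 5-8 undo each other exactly, leaving only the rest of the circuit to track.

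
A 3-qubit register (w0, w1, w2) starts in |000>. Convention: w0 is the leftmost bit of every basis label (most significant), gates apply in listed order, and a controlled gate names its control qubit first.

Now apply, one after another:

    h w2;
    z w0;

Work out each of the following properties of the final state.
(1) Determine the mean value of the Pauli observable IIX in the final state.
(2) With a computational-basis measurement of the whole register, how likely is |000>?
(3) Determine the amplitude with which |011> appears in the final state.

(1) The expectation value of IIX is 1.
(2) The probability of measuring |000> is 1/2.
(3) |011> carries amplitude 0 in the final state.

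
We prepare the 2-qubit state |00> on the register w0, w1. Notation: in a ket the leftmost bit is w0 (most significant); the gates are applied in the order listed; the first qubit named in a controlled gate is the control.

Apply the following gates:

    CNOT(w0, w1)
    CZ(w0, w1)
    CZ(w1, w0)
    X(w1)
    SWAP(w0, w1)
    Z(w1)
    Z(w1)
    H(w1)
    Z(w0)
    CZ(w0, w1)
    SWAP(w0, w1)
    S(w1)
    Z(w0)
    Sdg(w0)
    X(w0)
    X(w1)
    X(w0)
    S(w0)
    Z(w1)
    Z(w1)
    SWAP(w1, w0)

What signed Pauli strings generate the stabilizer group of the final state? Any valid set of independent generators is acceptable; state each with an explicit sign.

One valid set of independent stabilizer generators is +IX, +ZI (any independent generating set of the same group is equally correct).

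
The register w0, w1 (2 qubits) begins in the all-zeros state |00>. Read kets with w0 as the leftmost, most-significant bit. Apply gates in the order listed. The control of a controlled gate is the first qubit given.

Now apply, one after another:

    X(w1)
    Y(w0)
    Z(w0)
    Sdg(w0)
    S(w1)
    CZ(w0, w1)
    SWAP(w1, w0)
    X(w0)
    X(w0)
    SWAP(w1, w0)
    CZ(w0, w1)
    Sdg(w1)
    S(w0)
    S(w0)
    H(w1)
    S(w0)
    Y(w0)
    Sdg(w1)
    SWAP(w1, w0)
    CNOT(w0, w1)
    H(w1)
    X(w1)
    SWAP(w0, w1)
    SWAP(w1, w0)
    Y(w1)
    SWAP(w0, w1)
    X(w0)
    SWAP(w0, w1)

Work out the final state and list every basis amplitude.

The resulting statevector has amplitude I/2 on |00>, -I/2 on |01>, 1/2 on |10>, 1/2 on |11>. Key observation: steps 5-12 multiply out to the identity, so the circuit reduces to the remaining gates.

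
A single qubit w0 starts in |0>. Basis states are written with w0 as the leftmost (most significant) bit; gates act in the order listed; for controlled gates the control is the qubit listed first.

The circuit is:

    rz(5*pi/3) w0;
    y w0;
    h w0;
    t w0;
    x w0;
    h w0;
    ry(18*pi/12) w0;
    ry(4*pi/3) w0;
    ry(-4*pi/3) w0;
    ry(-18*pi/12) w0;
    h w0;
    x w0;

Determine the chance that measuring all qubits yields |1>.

The probability of measuring |1> is 1/2. Key observation: steps 5-12 multiply out to the identity, so the circuit reduces to the remaining gates.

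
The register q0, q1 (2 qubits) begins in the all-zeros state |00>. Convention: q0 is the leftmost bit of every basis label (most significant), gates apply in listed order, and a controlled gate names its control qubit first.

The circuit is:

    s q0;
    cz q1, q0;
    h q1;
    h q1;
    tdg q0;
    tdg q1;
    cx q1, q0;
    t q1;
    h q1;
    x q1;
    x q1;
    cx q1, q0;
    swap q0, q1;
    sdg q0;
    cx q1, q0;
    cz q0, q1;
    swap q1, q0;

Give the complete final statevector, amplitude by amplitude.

The final amplitudes are sqrt(2)/2 on |00>, 0 on |01>, -sqrt(2)*I/2 on |10>, 0 on |11>. Key observation: steps 10-11 multiply out to the identity, so the circuit reduces to the remaining gates.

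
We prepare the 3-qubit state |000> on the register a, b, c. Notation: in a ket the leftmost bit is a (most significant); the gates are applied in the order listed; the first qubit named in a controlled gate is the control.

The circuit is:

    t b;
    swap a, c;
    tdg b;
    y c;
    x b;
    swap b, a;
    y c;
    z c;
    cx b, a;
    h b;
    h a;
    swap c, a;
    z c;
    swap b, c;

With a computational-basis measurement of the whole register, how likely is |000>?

The probability of measuring |000> is 1/4.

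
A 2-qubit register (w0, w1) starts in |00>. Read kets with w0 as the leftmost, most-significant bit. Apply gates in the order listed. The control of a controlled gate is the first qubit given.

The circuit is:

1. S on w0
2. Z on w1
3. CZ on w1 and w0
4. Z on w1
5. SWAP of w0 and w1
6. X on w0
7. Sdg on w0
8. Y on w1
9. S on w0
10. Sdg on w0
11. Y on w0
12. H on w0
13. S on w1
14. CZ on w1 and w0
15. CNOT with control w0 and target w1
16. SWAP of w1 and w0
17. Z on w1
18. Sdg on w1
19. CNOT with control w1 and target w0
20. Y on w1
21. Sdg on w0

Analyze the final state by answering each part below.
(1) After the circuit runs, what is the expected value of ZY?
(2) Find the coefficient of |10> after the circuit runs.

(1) In the final state, ZY has expectation 1.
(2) The final state's coefficient on |10> equals sqrt(2)*I/2.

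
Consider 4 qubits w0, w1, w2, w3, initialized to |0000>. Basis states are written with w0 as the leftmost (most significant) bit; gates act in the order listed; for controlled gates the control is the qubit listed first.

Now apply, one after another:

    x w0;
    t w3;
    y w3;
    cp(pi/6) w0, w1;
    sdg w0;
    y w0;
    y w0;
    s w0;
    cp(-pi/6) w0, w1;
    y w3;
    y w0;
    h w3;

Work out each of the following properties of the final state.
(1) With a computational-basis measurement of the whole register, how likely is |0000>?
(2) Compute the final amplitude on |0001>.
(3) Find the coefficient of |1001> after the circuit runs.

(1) Outcome |0000> occurs with probability 1/2. Key observation: the block from step 3 through step 10 cancels to the identity and can be dropped.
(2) The amplitude on |0001> is -sqrt(2)*I/2.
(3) The amplitude on |1001> is 0.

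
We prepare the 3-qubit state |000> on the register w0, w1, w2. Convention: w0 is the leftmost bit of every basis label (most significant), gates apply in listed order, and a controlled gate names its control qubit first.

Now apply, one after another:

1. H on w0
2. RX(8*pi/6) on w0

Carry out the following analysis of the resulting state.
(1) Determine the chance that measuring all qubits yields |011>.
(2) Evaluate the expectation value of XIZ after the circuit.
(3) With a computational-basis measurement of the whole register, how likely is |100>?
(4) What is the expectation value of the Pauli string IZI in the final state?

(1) A full measurement returns |011> with probability 0.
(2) The observable XIZ averages to 1.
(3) The probability of measuring |100> is 1/2.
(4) In the final state, IZI has expectation 1.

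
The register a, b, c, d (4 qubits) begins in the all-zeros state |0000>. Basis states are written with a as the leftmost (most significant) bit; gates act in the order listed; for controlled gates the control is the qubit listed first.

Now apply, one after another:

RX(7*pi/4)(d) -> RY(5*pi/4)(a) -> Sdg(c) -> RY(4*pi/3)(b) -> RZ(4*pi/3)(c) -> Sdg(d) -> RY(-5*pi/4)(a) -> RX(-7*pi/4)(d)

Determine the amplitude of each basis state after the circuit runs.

After the circuit, the state carries amplitude (sqrt(2) + 2 - 2*I + sqrt(2)*I)*exp(I*pi/3)/8 on |0000>, sqrt(2)*(1 - I)*exp(I*pi/3)/8 on |0001>, (-2*sqrt(3) - sqrt(6) - sqrt(6)*I + 2*sqrt(3)*I)*exp(I*pi/3)/8 on |0100>, sqrt(6)*(-1 + I)*exp(I*pi/3)/8 on |0101>, and 0 on every other basis state.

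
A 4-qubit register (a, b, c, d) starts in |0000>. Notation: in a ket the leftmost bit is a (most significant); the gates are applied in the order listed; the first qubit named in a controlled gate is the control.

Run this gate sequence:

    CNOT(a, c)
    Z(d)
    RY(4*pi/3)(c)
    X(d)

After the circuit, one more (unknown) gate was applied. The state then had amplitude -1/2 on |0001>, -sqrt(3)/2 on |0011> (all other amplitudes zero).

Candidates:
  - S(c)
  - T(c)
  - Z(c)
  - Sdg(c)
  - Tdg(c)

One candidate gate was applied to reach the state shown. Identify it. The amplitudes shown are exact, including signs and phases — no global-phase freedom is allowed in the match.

The unique candidate consistent with the amplitudes is Z(c).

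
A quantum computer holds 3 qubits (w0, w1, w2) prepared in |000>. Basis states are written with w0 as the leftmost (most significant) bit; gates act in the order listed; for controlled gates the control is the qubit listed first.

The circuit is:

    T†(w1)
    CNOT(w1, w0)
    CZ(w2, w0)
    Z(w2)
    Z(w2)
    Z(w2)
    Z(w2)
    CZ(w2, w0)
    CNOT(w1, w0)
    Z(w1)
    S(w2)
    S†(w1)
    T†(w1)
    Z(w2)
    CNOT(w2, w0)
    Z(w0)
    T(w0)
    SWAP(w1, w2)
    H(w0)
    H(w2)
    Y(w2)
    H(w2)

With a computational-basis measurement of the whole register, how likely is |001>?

The probability of measuring |001> is 1/2.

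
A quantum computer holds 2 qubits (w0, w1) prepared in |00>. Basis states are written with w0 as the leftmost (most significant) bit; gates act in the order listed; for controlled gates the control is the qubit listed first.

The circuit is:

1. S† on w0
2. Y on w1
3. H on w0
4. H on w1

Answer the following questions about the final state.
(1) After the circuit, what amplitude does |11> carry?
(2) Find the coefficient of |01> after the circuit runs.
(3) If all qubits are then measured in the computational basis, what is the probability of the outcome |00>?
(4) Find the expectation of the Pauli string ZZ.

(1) The final state's coefficient on |11> equals -I/2.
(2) The amplitude on |01> is -I/2.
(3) A full measurement returns |00> with probability 1/4.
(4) The expectation value of ZZ is 0.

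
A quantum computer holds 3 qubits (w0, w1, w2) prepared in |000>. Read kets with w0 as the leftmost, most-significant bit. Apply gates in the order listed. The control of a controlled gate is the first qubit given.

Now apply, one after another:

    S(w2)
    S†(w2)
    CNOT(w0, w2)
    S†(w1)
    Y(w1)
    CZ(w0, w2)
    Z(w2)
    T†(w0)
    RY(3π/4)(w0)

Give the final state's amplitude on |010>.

The final state's coefficient on |010> equals I*sqrt(2 - sqrt(2))/2.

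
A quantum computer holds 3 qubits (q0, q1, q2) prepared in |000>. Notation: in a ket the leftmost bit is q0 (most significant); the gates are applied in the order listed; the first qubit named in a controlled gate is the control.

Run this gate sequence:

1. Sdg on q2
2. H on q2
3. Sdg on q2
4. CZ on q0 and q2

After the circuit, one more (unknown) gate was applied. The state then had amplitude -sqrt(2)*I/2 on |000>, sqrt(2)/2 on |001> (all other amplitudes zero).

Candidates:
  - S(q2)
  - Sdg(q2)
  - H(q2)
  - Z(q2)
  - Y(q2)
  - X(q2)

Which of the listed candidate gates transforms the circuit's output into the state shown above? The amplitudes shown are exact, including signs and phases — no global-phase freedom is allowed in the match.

The applied gate was X(q2).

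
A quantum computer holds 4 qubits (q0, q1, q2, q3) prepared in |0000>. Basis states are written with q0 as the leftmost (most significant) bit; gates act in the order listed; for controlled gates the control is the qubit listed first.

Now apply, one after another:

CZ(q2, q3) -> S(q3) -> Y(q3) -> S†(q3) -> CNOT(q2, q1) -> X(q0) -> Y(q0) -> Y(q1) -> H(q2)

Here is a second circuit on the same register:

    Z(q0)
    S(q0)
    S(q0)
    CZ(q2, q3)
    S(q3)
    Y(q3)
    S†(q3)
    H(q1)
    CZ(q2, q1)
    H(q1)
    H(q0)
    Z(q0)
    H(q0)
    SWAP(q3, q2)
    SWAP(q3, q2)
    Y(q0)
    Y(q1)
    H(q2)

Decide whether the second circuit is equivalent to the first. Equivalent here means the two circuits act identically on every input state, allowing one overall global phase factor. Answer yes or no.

Yes: on every input state the two circuits agree up to one overall phase factor.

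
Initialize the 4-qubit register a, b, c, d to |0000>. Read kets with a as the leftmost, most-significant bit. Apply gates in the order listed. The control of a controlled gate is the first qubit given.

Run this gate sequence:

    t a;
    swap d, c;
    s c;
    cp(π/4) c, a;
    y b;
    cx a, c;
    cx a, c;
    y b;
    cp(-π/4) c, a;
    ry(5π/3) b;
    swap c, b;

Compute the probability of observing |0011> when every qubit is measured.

Outcome |0011> occurs with probability 0. Key observation: gates 4-9 undo each other exactly, leaving only the rest of the circuit to track.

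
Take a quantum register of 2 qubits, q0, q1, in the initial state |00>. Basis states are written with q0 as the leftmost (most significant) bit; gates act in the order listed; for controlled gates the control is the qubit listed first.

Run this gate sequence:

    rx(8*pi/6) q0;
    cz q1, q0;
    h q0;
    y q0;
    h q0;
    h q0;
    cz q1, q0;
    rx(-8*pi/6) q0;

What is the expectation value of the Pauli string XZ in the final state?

The observable XZ averages to 1/2.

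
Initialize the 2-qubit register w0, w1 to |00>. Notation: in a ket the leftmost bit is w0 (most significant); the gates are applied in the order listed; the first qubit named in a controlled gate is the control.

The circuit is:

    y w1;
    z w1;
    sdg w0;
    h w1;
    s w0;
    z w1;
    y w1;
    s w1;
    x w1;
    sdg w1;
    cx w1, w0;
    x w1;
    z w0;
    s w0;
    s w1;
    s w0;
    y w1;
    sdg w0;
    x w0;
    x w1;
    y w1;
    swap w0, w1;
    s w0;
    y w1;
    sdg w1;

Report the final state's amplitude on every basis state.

The final amplitudes are -sqrt(2)*I/2 on |00>, 0 on |01>, 0 on |10>, -sqrt(2)*I/2 on |11>.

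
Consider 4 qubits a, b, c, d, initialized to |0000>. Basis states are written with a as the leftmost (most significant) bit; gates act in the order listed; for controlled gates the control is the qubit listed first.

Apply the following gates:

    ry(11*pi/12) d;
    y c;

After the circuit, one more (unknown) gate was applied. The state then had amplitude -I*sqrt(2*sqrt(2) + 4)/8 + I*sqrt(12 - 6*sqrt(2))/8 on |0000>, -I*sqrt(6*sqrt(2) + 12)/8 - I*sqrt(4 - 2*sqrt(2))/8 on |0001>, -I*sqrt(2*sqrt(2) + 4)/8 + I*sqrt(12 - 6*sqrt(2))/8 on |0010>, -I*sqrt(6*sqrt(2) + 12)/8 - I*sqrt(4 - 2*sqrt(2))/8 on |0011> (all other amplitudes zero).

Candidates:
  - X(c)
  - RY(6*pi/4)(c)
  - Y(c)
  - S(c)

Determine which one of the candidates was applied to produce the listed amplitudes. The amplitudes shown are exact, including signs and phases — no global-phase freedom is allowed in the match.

It was RY(6*pi/4)(c) that produced the state shown.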